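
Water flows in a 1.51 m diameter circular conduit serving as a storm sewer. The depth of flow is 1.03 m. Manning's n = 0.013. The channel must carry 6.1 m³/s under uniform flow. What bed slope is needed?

For a circular section of diameter D = 1.51 m at depth y = 1.03 m, the central angle is θ = 2 arccos(1 − 2y/D) = 3.887 rad. Then A = (D²/8)(θ − sin θ) = 1.301 m² and P = Dθ/2 = 2.935 m.
Hydraulic radius R = A/P = 1.301/2.935 = 0.4434 m.
From Manning's equation, S = [nQ / (1 A R^(2/3))]² = [0.013 × 6.1 / (1 × 1.301 × 0.4434^(2/3))]² = 0.011.

S = 0.011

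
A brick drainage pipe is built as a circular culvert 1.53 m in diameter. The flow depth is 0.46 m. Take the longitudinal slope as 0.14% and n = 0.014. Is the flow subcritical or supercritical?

subcritical

For a circular section of diameter D = 1.53 m at depth y = 0.46 m, the central angle is θ = 2 arccos(1 − 2y/D) = 2.321 rad. Then A = (D²/8)(θ − sin θ) = 0.4653 m² and P = Dθ/2 = 1.776 m.
Hydraulic radius R = A/P = 0.4653/1.776 = 0.262 m.
V = (1/n) R^(2/3) √S = (1/0.014) × 0.262^(2/3) × √0.0014 = 1.094 m/s. Hydraulic depth D_h = A/T = 0.4653/1.403 = 0.3316 m.
Froude number Fr = V/√(g·D_h) = 1.094/√(9.81×0.3316) = 0.607, which is less than 1, so the flow is subcritical.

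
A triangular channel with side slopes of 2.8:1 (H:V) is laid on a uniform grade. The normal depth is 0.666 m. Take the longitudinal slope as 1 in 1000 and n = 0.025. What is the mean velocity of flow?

V = 0.584 m/s

For a triangular section with side slope z = 2.8: A = zy² = 2.8×0.666² = 1.242 m²; P = 2y√(1+z²) = 2×0.666×2.973 = 3.96 m.
Hydraulic radius R = A/P = 1.242/3.96 = 0.3136 m.
From Manning's equation, V = (1/n) R^(2/3) S^(1/2) = (1/0.025) × 0.3136^(2/3) × 0.001^(1/2) = 0.584 m/s.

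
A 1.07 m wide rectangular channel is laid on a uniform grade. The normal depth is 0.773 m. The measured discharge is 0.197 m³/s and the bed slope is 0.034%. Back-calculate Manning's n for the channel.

Flow area A = b·y = 1.07 × 0.773 = 0.8271 m². Wetted perimeter P = b + 2y = 1.07 + 2×0.773 = 2.616 m.
Hydraulic radius R = A/P = 0.8271/2.616 = 0.3162 m.
Rearranging Manning's equation: n = (1/Q) A R^(2/3) S^(1/2) = (1/0.197) × 0.8271 × 0.3162^(2/3) × √0.00034 = 0.0359.

n = 0.0359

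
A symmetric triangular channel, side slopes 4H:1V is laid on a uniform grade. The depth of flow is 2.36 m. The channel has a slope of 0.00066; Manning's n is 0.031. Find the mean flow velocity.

For a triangular section with side slope z = 4: A = zy² = 4×2.36² = 22.28 m²; P = 2y√(1+z²) = 2×2.36×4.123 = 19.46 m.
Hydraulic radius R = A/P = 22.28/19.46 = 1.145 m.
From Manning's equation, V = (1/n) R^(2/3) S^(1/2) = (1/0.031) × 1.145^(2/3) × 0.00066^(1/2) = 0.907 m/s.

V = 0.907 m/s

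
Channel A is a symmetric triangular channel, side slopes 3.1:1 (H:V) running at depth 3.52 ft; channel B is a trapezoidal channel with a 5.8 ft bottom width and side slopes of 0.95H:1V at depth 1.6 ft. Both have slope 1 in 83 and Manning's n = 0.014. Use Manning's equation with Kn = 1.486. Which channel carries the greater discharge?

channel A

Channel A: For a triangular section with side slope z = 3.1: A = zy² = 3.1×3.52² = 38.41 ft²; P = 2y√(1+z²) = 2×3.52×3.257 = 22.93 ft. Hydraulic radius R = A/P = 38.41/22.93 = 1.675 ft. Q_A = (1.486/0.014)·38.41·1.675^(2/3)·√0.01205 = 631.2 ft³/s.
Channel B: With bottom width b = 5.8 ft and side slope z = 0.95: A = (b + zy)y = (5.8 + 0.95×1.6)×1.6 = 11.71 ft²; P = b + 2y√(1+z²) = 5.8 + 2×1.6×1.379 = 10.21 ft. Hydraulic radius R = A/P = 11.71/10.21 = 1.147 ft. Q_B = (1.486/0.014)·11.71·1.147^(2/3)·√0.01205 = 149.5 ft³/s.
Q_A = 631.2 ft³/s vs Q_B = 149.5 ft³/s, so channel A carries more.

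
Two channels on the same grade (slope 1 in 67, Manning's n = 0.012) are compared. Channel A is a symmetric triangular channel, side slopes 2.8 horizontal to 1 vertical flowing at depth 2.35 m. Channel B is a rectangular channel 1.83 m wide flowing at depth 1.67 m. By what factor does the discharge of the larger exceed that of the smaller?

7.69

Channel A: For a triangular section with side slope z = 2.8: A = zy² = 2.8×2.35² = 15.46 m²; P = 2y√(1+z²) = 2×2.35×2.973 = 13.97 m. Hydraulic radius R = A/P = 15.46/13.97 = 1.107 m. Q_A = (1/0.012)·15.46·1.107^(2/3)·√0.01493 = 168.4 m³/s.
Channel B: Flow area A = b·y = 1.83 × 1.67 = 3.056 m². Wetted perimeter P = b + 2y = 1.83 + 2×1.67 = 5.17 m. Hydraulic radius R = A/P = 3.056/5.17 = 0.5911 m. Q_B = (1/0.012)·3.056·0.5911^(2/3)·√0.01493 = 21.91 m³/s.
The larger discharge is 168.4 m³/s and the smaller is 21.91 m³/s; the ratio is 7.69.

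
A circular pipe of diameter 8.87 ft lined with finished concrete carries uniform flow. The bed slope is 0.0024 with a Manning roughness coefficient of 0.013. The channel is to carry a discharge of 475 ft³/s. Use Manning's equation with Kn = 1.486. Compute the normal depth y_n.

y_n = 6.04 ft

Manning's equation rearranged: A R^(2/3) = nQ / (1.486·√S) = 0.013 × 475 / (1.486 × √0.0024) = 84.82.
At y = 7.55 ft: A R^(2/3) = 108.4 — high.
At y = 4.59 ft: A R^(2/3) = 55.67 — low.
At y = 6.04 ft: A R^(2/3) = 84.8 — matches.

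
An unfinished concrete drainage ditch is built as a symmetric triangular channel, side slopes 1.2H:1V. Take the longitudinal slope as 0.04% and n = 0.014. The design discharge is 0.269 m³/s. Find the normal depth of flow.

Manning's equation rearranged: A R^(2/3) = nQ / (1·√S) = 0.014 × 0.269 / (√0.0004) = 0.1883.
At y = 0.457 m: A R^(2/3) = 0.07857 — too small.
At y = 0.804 m: A R^(2/3) = 0.3544 — too large.
At y = 0.634 m: A R^(2/3) = 0.1881 — matches.

y_n = 0.634 m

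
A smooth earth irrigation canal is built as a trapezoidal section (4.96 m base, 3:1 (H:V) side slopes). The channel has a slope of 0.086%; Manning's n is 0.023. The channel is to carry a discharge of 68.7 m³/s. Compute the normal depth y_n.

y_n = 2.84 m

Manning's equation rearranged: A R^(2/3) = nQ / (1·√S) = 0.023 × 68.7 / (√0.00086) = 53.88.
Try y = 3.41 m: A R^(2/3) = 80.92 — over.
Try y = 2.34 m: A R^(2/3) = 35.39 — short.
Try y = 2.84 m: A R^(2/3) = 53.89 — close enough.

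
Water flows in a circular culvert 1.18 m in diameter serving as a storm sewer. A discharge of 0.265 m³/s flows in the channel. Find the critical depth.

y_c = 0.274 m

At critical depth, Q² T / (g A³) = 1, i.e. A³/T = Q²/g = 0.265²/9.81 = 0.007159.
At y = 0.235 m: A³/T = 0.003933 — low.
At y = 0.306 m: A³/T = 0.01103 — high.
At y = 0.274 m: A³/T = 0.00717 — close enough.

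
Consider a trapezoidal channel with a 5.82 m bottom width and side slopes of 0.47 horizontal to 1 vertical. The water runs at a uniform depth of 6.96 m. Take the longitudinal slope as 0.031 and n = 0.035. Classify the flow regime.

With bottom width b = 5.82 m and side slope z = 0.47: A = (b + zy)y = (5.82 + 0.47×6.96)×6.96 = 63.27 m²; P = b + 2y√(1+z²) = 5.82 + 2×6.96×1.105 = 21.2 m.
Hydraulic radius R = A/P = 63.27/21.2 = 2.985 m.
V = (1/n) R^(2/3) √S = (1/0.035) × 2.985^(2/3) × √0.031 = 10.43 m/s. Hydraulic depth D_h = A/T = 63.27/12.36 = 5.118 m.
Froude number Fr = V/√(g·D_h) = 10.43/√(9.81×5.118) = 1.47, which is greater than 1, so the flow is supercritical.

supercritical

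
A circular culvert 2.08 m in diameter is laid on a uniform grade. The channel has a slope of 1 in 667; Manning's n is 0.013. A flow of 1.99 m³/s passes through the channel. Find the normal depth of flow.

y_n = 0.787 m

Manning's equation rearranged: A R^(2/3) = nQ / (1·√S) = 0.013 × 1.99 / (√0.001499) = 0.6681.
At y = 0.905 m: A R^(2/3) = 0.8621 — high.
At y = 0.787 m: A R^(2/3) = 0.6684 — ≈ 0.6681.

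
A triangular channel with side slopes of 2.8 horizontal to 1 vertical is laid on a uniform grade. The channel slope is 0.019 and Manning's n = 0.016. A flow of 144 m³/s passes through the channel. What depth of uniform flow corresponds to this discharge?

y_n = 2.36 m

Manning's equation rearranged: A R^(2/3) = nQ / (1·√S) = 0.016 × 144 / (√0.019) = 16.71.
At y = 2.81 m: A R^(2/3) = 26.65 — over.
At y = 1.64 m: A R^(2/3) = 6.339 — short.
At y = 2.36 m: A R^(2/3) = 16.73 — matches.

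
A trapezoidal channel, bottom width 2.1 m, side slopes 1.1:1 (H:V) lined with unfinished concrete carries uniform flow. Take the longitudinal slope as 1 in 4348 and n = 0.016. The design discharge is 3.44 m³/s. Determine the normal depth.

Manning's equation rearranged: A R^(2/3) = nQ / (1·√S) = 0.016 × 3.44 / (√0.00023) = 3.629.
At y = 1.01 m: A R^(2/3) = 2.397 — short.
At y = 1.44 m: A R^(2/3) = 4.69 — over.
At y = 1.26 m: A R^(2/3) = 3.63 — ≈ 3.629.

y_n = 1.26 m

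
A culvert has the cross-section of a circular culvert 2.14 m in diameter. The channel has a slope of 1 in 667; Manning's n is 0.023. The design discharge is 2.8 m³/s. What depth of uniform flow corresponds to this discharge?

Manning's equation rearranged: A R^(2/3) = nQ / (1·√S) = 0.023 × 2.8 / (√0.001499) = 1.663.
At y = 1.16 m: A R^(2/3) = 1.356 — too small.
At y = 1.63 m: A R^(2/3) = 2.2 — too large.
At y = 1.32 m: A R^(2/3) = 1.661 — matches.

y_n = 1.32 m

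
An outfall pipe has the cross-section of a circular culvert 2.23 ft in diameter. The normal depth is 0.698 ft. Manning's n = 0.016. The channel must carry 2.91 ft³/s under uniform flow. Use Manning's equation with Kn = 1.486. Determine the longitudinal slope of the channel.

S = 0.0031

For a circular section of diameter D = 2.23 ft at depth y = 0.698 ft, the central angle is θ = 2 arccos(1 − 2y/D) = 2.375 rad. Then A = (D²/8)(θ − sin θ) = 1.045 ft² and P = Dθ/2 = 2.648 ft.
Hydraulic radius R = A/P = 1.045/2.648 = 0.3947 ft.
From Manning's equation, S = [nQ / (1.486 A R^(2/3))]² = [0.016 × 2.91 / (1.486 × 1.045 × 0.3947^(2/3))]² = 0.0031.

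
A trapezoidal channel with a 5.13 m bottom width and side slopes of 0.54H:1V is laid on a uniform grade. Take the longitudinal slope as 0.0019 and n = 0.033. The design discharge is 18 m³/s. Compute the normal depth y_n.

Manning's equation rearranged: A R^(2/3) = nQ / (1·√S) = 0.033 × 18 / (√0.0019) = 13.63.
Trying y = 2.29 m: A R^(2/3) = 18.34 — too large.
Trying y = 1.91 m: A R^(2/3) = 13.6 — matches.

y_n = 1.91 m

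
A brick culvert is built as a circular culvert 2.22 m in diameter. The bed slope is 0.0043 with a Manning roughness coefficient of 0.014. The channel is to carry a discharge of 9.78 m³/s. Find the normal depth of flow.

Manning's equation rearranged: A R^(2/3) = nQ / (1·√S) = 0.014 × 9.78 / (√0.0043) = 2.088.
Trying y = 1.66 m: A R^(2/3) = 2.375 — too large.
Trying y = 1.5 m: A R^(2/3) = 2.087 — ≈ 2.088.

y_n = 1.5 m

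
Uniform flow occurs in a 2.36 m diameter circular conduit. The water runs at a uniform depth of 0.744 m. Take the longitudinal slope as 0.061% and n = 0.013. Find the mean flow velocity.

V = 1.07 m/s

For a circular section of diameter D = 2.36 m at depth y = 0.744 m, the central angle is θ = 2 arccos(1 − 2y/D) = 2.385 rad. Then A = (D²/8)(θ − sin θ) = 1.182 m² and P = Dθ/2 = 2.814 m.
Hydraulic radius R = A/P = 1.182/2.814 = 0.4201 m.
From Manning's equation, V = (1/n) R^(2/3) S^(1/2) = (1/0.013) × 0.4201^(2/3) × 0.00061^(1/2) = 1.07 m/s.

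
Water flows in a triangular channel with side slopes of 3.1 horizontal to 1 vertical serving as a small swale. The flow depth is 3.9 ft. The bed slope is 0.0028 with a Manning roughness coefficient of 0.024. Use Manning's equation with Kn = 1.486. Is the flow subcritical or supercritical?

subcritical

For a triangular section with side slope z = 3.1: A = zy² = 3.1×3.9² = 47.15 ft²; P = 2y√(1+z²) = 2×3.9×3.257 = 25.41 ft.
Hydraulic radius R = A/P = 47.15/25.41 = 1.856 ft.
V = (1.486/n) R^(2/3) √S = (1.486/0.024) × 1.856^(2/3) × √0.0028 = 4.948 ft/s. Hydraulic depth D_h = A/T = 47.15/24.18 = 1.95 ft.
Froude number Fr = V/√(g·D_h) = 4.948/√(32.2×1.95) = 0.624, which is less than 1, so the flow is subcritical.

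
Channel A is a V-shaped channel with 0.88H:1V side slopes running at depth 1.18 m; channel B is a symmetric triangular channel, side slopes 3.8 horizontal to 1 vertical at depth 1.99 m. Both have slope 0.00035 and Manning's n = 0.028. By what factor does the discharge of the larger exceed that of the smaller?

22.4

Channel A: For a triangular section with side slope z = 0.88: A = zy² = 0.88×1.18² = 1.225 m²; P = 2y√(1+z²) = 2×1.18×1.332 = 3.144 m. Hydraulic radius R = A/P = 1.225/3.144 = 0.3898 m. Q_A = (1/0.028)·1.225·0.3898^(2/3)·√0.00035 = 0.4368 m³/s.
Channel B: For a triangular section with side slope z = 3.8: A = zy² = 3.8×1.99² = 15.05 m²; P = 2y√(1+z²) = 2×1.99×3.929 = 15.64 m. Hydraulic radius R = A/P = 15.05/15.64 = 0.9622 m. Q_B = (1/0.028)·15.05·0.9622^(2/3)·√0.00035 = 9.8 m³/s.
The larger discharge is 9.8 m³/s and the smaller is 0.4368 m³/s; the ratio is 22.4.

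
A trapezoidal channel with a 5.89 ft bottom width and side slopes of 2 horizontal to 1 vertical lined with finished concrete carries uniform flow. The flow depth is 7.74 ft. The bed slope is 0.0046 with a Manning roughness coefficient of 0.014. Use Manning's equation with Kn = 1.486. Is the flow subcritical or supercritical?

supercritical

With bottom width b = 5.89 ft and side slope z = 2: A = (b + zy)y = (5.89 + 2×7.74)×7.74 = 165.4 ft²; P = b + 2y√(1+z²) = 5.89 + 2×7.74×2.236 = 40.5 ft.
Hydraulic radius R = A/P = 165.4/40.5 = 4.084 ft.
V = (1.486/n) R^(2/3) √S = (1.486/0.014) × 4.084^(2/3) × √0.0046 = 18.39 ft/s. Hydraulic depth D_h = A/T = 165.4/36.85 = 4.489 ft.
Froude number Fr = V/√(g·D_h) = 18.39/√(32.2×4.489) = 1.53, which is greater than 1, so the flow is supercritical.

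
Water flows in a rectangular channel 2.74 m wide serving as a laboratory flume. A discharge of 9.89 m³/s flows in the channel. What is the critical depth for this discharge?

For a rectangular channel, critical depth y_c = (q²/g)^(1/3) where q = Q/b = 9.89/2.74 = 3.609 m²/s.
So y_c = (3.609²/9.81)^(1/3) = 1.1 m.

y_c = 1.1 m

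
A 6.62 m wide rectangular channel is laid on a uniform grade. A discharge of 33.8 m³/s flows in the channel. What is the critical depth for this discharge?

For a rectangular channel, critical depth y_c = (q²/g)^(1/3) where q = Q/b = 33.8/6.62 = 5.106 m²/s.
So y_c = (5.106²/9.81)^(1/3) = 1.39 m.

y_c = 1.39 m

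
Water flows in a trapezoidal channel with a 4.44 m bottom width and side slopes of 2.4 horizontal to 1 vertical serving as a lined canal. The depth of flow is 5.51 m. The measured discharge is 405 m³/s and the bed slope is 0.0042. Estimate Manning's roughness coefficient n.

n = 0.032

With bottom width b = 4.44 m and side slope z = 2.4: A = (b + zy)y = (4.44 + 2.4×5.51)×5.51 = 97.33 m²; P = b + 2y√(1+z²) = 4.44 + 2×5.51×2.6 = 33.09 m.
Hydraulic radius R = A/P = 97.33/33.09 = 2.941 m.
Rearranging Manning's equation: n = (1/Q) A R^(2/3) S^(1/2) = (1/405) × 97.33 × 2.941^(2/3) × √0.0042 = 0.032.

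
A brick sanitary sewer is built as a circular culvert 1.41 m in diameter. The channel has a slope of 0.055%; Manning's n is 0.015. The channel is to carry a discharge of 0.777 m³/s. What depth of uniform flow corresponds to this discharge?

Manning's equation rearranged: A R^(2/3) = nQ / (1·√S) = 0.015 × 0.777 / (√0.00055) = 0.497.
At y = 0.604 m: A R^(2/3) = 0.2973 — low.
At y = 0.913 m: A R^(2/3) = 0.5862 — high.
At y = 0.818 m: A R^(2/3) = 0.4969 — matches.

y_n = 0.818 m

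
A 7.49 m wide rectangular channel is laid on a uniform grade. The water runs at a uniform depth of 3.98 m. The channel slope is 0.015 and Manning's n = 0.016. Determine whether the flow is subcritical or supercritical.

supercritical

Flow area A = b·y = 7.49 × 3.98 = 29.81 m². Wetted perimeter P = b + 2y = 7.49 + 2×3.98 = 15.45 m.
Hydraulic radius R = A/P = 29.81/15.45 = 1.929 m.
V = (1/n) R^(2/3) √S = (1/0.016) × 1.929^(2/3) × √0.015 = 11.86 m/s. Hydraulic depth D_h = A/T = 29.81/7.49 = 3.98 m.
Froude number Fr = V/√(g·D_h) = 11.86/√(9.81×3.98) = 1.9, which is greater than 1, so the flow is supercritical.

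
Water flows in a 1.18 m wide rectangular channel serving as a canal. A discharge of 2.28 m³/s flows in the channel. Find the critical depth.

For a rectangular channel, critical depth y_c = (q²/g)^(1/3) where q = Q/b = 2.28/1.18 = 1.932 m²/s.
So y_c = (1.932²/9.81)^(1/3) = 0.725 m.

y_c = 0.725 m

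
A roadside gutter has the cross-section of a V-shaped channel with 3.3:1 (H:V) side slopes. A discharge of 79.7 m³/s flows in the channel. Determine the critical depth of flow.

y_c = 2.6 m

At critical depth, Q² T / (g A³) = 1, i.e. A³/T = Q²/g = 79.7²/9.81 = 647.5.
At y = 3.12 m: A³/T = 1610 — high.
At y = 1.8 m: A³/T = 102.9 — low.
At y = 2.6 m: A³/T = 646.9 — close enough.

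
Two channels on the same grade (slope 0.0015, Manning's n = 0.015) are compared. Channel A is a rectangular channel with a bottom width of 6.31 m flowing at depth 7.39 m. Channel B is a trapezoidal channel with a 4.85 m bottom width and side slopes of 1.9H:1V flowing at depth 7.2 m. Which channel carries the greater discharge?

Channel A: Flow area A = b·y = 6.31 × 7.39 = 46.63 m². Wetted perimeter P = b + 2y = 6.31 + 2×7.39 = 21.09 m. Hydraulic radius R = A/P = 46.63/21.09 = 2.211 m. Q_A = (1/0.015)·46.63·2.211^(2/3)·√0.0015 = 204.3 m³/s.
Channel B: With bottom width b = 4.85 m and side slope z = 1.9: A = (b + zy)y = (4.85 + 1.9×7.2)×7.2 = 133.4 m²; P = b + 2y√(1+z²) = 4.85 + 2×7.2×2.147 = 35.77 m. Hydraulic radius R = A/P = 133.4/35.77 = 3.73 m. Q_B = (1/0.015)·133.4·3.73^(2/3)·√0.0015 = 828.5 m³/s.
Q_A = 204.3 m³/s vs Q_B = 828.5 m³/s, so channel B carries more.

channel B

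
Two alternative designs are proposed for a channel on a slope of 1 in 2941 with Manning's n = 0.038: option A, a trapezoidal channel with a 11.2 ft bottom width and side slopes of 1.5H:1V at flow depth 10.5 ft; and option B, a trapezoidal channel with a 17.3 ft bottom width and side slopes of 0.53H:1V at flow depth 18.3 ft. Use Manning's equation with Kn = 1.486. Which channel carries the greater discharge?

Channel A: With bottom width b = 11.2 ft and side slope z = 1.5: A = (b + zy)y = (11.2 + 1.5×10.5)×10.5 = 283 ft²; P = b + 2y√(1+z²) = 11.2 + 2×10.5×1.803 = 49.06 ft. Hydraulic radius R = A/P = 283/49.06 = 5.768 ft. Q_A = (1.486/0.038)·283·5.768^(2/3)·√0.00034 = 656.3 ft³/s.
Channel B: With bottom width b = 17.3 ft and side slope z = 0.53: A = (b + zy)y = (17.3 + 0.53×18.3)×18.3 = 494.1 ft²; P = b + 2y√(1+z²) = 17.3 + 2×18.3×1.132 = 58.72 ft. Hydraulic radius R = A/P = 494.1/58.72 = 8.414 ft. Q_B = (1.486/0.038)·494.1·8.414^(2/3)·√0.00034 = 1474 ft³/s.
Q_A = 656.3 ft³/s vs Q_B = 1474 ft³/s, so channel B carries more.

channel B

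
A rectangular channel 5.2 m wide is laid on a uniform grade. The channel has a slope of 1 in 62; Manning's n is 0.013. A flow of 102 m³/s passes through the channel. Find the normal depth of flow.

Manning's equation rearranged: A R^(2/3) = nQ / (1·√S) = 0.013 × 102 / (√0.01613) = 10.44.
At y = 1.33 m: A R^(2/3) = 6.351 — short.
At y = 2.32 m: A R^(2/3) = 13.82 — over.
At y = 1.89 m: A R^(2/3) = 10.44 — close enough.

y_n = 1.89 m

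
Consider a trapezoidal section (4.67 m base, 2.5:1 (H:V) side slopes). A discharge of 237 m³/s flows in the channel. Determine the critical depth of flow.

At critical depth, Q² T / (g A³) = 1, i.e. A³/T = Q²/g = 237²/9.81 = 5726.
Trying y = 4.28 m: A³/T = 10920 — too large.
Trying y = 2.6 m: A³/T = 1386 — too small.
Trying y = 3.67 m: A³/T = 5699 — matches.

y_c = 3.67 m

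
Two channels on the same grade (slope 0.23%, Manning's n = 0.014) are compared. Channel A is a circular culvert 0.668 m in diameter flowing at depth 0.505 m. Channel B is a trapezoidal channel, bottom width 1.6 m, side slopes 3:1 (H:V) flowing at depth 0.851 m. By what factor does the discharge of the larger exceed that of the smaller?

Channel A: For a circular section of diameter D = 0.668 m at depth y = 0.505 m, the central angle is θ = 2 arccos(1 − 2y/D) = 4.217 rad. Then A = (D²/8)(θ − sin θ) = 0.2843 m² and P = Dθ/2 = 1.408 m. Hydraulic radius R = A/P = 0.2843/1.408 = 0.2018 m. Q_A = (1/0.014)·0.2843·0.2018^(2/3)·√0.0023 = 0.335 m³/s.
Channel B: With bottom width b = 1.6 m and side slope z = 3: A = (b + zy)y = (1.6 + 3×0.851)×0.851 = 3.534 m²; P = b + 2y√(1+z²) = 1.6 + 2×0.851×3.162 = 6.982 m. Hydraulic radius R = A/P = 3.534/6.982 = 0.5062 m. Q_B = (1/0.014)·3.534·0.5062^(2/3)·√0.0023 = 7.689 m³/s.
The larger discharge is 7.689 m³/s and the smaller is 0.335 m³/s; the ratio is 23.

23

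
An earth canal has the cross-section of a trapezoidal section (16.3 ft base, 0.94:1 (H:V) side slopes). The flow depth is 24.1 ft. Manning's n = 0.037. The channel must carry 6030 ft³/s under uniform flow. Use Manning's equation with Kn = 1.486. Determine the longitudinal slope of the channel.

S = 0.000999

With bottom width b = 16.3 ft and side slope z = 0.94: A = (b + zy)y = (16.3 + 0.94×24.1)×24.1 = 938.8 ft²; P = b + 2y√(1+z²) = 16.3 + 2×24.1×1.372 = 82.45 ft.
Hydraulic radius R = A/P = 938.8/82.45 = 11.39 ft.
From Manning's equation, S = [nQ / (1.486 A R^(2/3))]² = [0.037 × 6030 / (1.486 × 938.8 × 11.39^(2/3))]² = 0.000999.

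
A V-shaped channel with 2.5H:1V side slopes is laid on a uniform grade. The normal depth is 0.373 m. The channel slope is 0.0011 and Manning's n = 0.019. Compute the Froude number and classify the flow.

subcritical

For a triangular section with side slope z = 2.5: A = zy² = 2.5×0.373² = 0.3478 m²; P = 2y√(1+z²) = 2×0.373×2.693 = 2.009 m.
Hydraulic radius R = A/P = 0.3478/2.009 = 0.1732 m.
V = (1/n) R^(2/3) √S = (1/0.019) × 0.1732^(2/3) × √0.0011 = 0.5423 m/s. Hydraulic depth D_h = A/T = 0.3478/1.865 = 0.1865 m.
Froude number Fr = V/√(g·D_h) = 0.5423/√(9.81×0.1865) = 0.401, which is less than 1, so the flow is subcritical.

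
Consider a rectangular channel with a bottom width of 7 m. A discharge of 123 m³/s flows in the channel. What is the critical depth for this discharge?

y_c = 3.16 m

For a rectangular channel, critical depth y_c = (q²/g)^(1/3) where q = Q/b = 123/7 = 17.57 m²/s.
So y_c = (17.57²/9.81)^(1/3) = 3.16 m.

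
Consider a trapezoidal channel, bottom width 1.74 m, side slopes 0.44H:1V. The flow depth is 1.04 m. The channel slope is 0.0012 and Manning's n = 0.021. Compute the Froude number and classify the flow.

subcritical

With bottom width b = 1.74 m and side slope z = 0.44: A = (b + zy)y = (1.74 + 0.44×1.04)×1.04 = 2.286 m²; P = b + 2y√(1+z²) = 1.74 + 2×1.04×1.093 = 4.012 m.
Hydraulic radius R = A/P = 2.286/4.012 = 0.5696 m.
V = (1/n) R^(2/3) √S = (1/0.021) × 0.5696^(2/3) × √0.0012 = 1.133 m/s. Hydraulic depth D_h = A/T = 2.286/2.655 = 0.8608 m.
Froude number Fr = V/√(g·D_h) = 1.133/√(9.81×0.8608) = 0.39, which is less than 1, so the flow is subcritical.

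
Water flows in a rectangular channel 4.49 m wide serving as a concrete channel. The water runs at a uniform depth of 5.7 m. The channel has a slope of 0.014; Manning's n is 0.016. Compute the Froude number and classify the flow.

Flow area A = b·y = 4.49 × 5.7 = 25.59 m². Wetted perimeter P = b + 2y = 4.49 + 2×5.7 = 15.89 m.
Hydraulic radius R = A/P = 25.59/15.89 = 1.611 m.
V = (1/n) R^(2/3) √S = (1/0.016) × 1.611^(2/3) × √0.014 = 10.16 m/s. Hydraulic depth D_h = A/T = 25.59/4.49 = 5.7 m.
Froude number Fr = V/√(g·D_h) = 10.16/√(9.81×5.7) = 1.36, which is greater than 1, so the flow is supercritical.

supercritical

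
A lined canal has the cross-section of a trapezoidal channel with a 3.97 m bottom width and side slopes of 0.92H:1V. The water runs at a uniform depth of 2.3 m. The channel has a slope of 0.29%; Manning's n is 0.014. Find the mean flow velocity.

With bottom width b = 3.97 m and side slope z = 0.92: A = (b + zy)y = (3.97 + 0.92×2.3)×2.3 = 14 m²; P = b + 2y√(1+z²) = 3.97 + 2×2.3×1.359 = 10.22 m.
Hydraulic radius R = A/P = 14/10.22 = 1.37 m.
From Manning's equation, V = (1/n) R^(2/3) S^(1/2) = (1/0.014) × 1.37^(2/3) × 0.0029^(1/2) = 4.74 m/s.

V = 4.74 m/s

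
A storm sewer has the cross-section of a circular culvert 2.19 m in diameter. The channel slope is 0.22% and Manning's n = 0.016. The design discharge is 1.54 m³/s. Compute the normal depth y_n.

y_n = 0.678 m

Manning's equation rearranged: A R^(2/3) = nQ / (1·√S) = 0.016 × 1.54 / (√0.0022) = 0.5253.
Try y = 0.606 m: A R^(2/3) = 0.4218 — short.
Try y = 0.763 m: A R^(2/3) = 0.6572 — over.
Try y = 0.678 m: A R^(2/3) = 0.5246 — close enough.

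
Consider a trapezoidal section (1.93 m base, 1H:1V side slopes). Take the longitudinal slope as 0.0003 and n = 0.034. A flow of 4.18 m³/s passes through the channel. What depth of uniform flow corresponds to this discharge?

Manning's equation rearranged: A R^(2/3) = nQ / (1·√S) = 0.034 × 4.18 / (√0.0003) = 8.205.
Try y = 2.24 m: A R^(2/3) = 10.13 — too large.
Try y = 1.59 m: A R^(2/3) = 5.104 — too small.
Try y = 2.02 m: A R^(2/3) = 8.211 — close enough.

y_n = 2.02 m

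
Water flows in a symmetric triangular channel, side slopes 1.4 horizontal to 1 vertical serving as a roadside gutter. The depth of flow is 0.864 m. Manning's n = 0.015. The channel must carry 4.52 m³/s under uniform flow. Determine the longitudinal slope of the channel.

S = 0.017

For a triangular section with side slope z = 1.4: A = zy² = 1.4×0.864² = 1.045 m²; P = 2y√(1+z²) = 2×0.864×1.72 = 2.973 m.
Hydraulic radius R = A/P = 1.045/2.973 = 0.3515 m.
From Manning's equation, S = [nQ / (1 A R^(2/3))]² = [0.015 × 4.52 / (1 × 1.045 × 0.3515^(2/3))]² = 0.017.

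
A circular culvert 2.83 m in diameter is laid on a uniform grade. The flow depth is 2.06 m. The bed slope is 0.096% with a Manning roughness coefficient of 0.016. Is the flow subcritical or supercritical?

For a circular section of diameter D = 2.83 m at depth y = 2.06 m, the central angle is θ = 2 arccos(1 − 2y/D) = 4.088 rad. Then A = (D²/8)(θ − sin θ) = 4.905 m² and P = Dθ/2 = 5.785 m.
Hydraulic radius R = A/P = 4.905/5.785 = 0.8479 m.
V = (1/n) R^(2/3) √S = (1/0.016) × 0.8479^(2/3) × √0.00096 = 1.735 m/s. Hydraulic depth D_h = A/T = 4.905/2.519 = 1.947 m.
Froude number Fr = V/√(g·D_h) = 1.735/√(9.81×1.947) = 0.397, which is less than 1, so the flow is subcritical.

subcritical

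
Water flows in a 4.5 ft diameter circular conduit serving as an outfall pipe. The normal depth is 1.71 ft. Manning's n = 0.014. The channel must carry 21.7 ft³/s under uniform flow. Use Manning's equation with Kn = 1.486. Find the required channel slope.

For a circular section of diameter D = 4.5 ft at depth y = 1.71 ft, the central angle is θ = 2 arccos(1 − 2y/D) = 2.657 rad. Then A = (D²/8)(θ − sin θ) = 5.546 ft² and P = Dθ/2 = 5.978 ft.
Hydraulic radius R = A/P = 5.546/5.978 = 0.9277 ft.
From Manning's equation, S = [nQ / (1.486 A R^(2/3))]² = [0.014 × 21.7 / (1.486 × 5.546 × 0.9277^(2/3))]² = 0.0015.

S = 0.0015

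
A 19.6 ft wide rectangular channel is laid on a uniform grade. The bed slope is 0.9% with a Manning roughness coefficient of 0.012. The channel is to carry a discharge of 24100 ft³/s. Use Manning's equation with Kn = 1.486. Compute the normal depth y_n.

y_n = 27.9 ft

Manning's equation rearranged: A R^(2/3) = nQ / (1.486·√S) = 0.012 × 24100 / (1.486 × √0.009) = 2051.
At y = 19.3 ft: A R^(2/3) = 1317 — short.
At y = 35.6 ft: A R^(2/3) = 2717 — over.
At y = 27.9 ft: A R^(2/3) = 2049 — close enough.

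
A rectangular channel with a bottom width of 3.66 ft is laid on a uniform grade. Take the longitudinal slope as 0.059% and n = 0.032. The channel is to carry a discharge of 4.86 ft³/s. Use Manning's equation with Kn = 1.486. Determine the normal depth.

Manning's equation rearranged: A R^(2/3) = nQ / (1.486·√S) = 0.032 × 4.86 / (1.486 × √0.00059) = 4.309.
Try y = 1.18 ft: A R^(2/3) = 3.461 — low.
Try y = 1.63 ft: A R^(2/3) = 5.404 — high.
Try y = 1.38 ft: A R^(2/3) = 4.304 — close enough.

y_n = 1.38 ft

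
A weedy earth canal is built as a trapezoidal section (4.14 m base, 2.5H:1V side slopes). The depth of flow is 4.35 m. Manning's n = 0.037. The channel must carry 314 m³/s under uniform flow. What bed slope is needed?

With bottom width b = 4.14 m and side slope z = 2.5: A = (b + zy)y = (4.14 + 2.5×4.35)×4.35 = 65.32 m²; P = b + 2y√(1+z²) = 4.14 + 2×4.35×2.693 = 27.57 m.
Hydraulic radius R = A/P = 65.32/27.57 = 2.369 m.
From Manning's equation, S = [nQ / (1 A R^(2/3))]² = [0.037 × 314 / (1 × 65.32 × 2.369^(2/3))]² = 0.01.

S = 0.01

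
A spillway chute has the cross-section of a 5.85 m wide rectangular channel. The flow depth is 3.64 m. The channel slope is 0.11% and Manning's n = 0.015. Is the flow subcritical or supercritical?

subcritical

Flow area A = b·y = 5.85 × 3.64 = 21.29 m². Wetted perimeter P = b + 2y = 5.85 + 2×3.64 = 13.13 m.
Hydraulic radius R = A/P = 21.29/13.13 = 1.622 m.
V = (1/n) R^(2/3) √S = (1/0.015) × 1.622^(2/3) × √0.0011 = 3.052 m/s. Hydraulic depth D_h = A/T = 21.29/5.85 = 3.64 m.
Froude number Fr = V/√(g·D_h) = 3.052/√(9.81×3.64) = 0.511, which is less than 1, so the flow is subcritical.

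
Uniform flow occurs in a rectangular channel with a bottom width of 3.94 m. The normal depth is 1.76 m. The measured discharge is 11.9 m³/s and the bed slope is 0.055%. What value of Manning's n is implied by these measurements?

n = 0.013

Flow area A = b·y = 3.94 × 1.76 = 6.934 m². Wetted perimeter P = b + 2y = 3.94 + 2×1.76 = 7.46 m.
Hydraulic radius R = A/P = 6.934/7.46 = 0.9295 m.
Rearranging Manning's equation: n = (1/Q) A R^(2/3) S^(1/2) = (1/11.9) × 6.934 × 0.9295^(2/3) × √0.00055 = 0.013.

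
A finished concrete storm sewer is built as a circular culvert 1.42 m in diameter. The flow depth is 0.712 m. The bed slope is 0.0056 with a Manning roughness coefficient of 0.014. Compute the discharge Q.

For a circular section of diameter D = 1.42 m at depth y = 0.712 m, the central angle is θ = 2 arccos(1 − 2y/D) = 3.147 rad. Then A = (D²/8)(θ − sin θ) = 0.7947 m² and P = Dθ/2 = 2.235 m.
Hydraulic radius R = A/P = 0.7947/2.235 = 0.3556 m.
Manning's equation: Q = (1/n) A R^(2/3) S^(1/2) = (1/0.014) × 0.7947 × 0.3556^(2/3) × 0.0056^(1/2) = 2.13 m³/s.

Q = 2.13 m³/s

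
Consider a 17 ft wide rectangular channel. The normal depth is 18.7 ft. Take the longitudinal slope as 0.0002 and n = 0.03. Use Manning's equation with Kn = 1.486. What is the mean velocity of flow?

V = 2.27 ft/s

Flow area A = b·y = 17 × 18.7 = 317.9 ft². Wetted perimeter P = b + 2y = 17 + 2×18.7 = 54.4 ft.
Hydraulic radius R = A/P = 317.9/54.4 = 5.844 ft.
From Manning's equation, V = (1.486/n) R^(2/3) S^(1/2) = (1.486/0.03) × 5.844^(2/3) × 0.0002^(1/2) = 2.27 ft/s.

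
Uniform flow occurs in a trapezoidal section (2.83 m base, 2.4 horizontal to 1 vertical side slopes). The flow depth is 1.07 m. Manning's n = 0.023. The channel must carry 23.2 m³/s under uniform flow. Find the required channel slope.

S = 0.014

With bottom width b = 2.83 m and side slope z = 2.4: A = (b + zy)y = (2.83 + 2.4×1.07)×1.07 = 5.776 m²; P = b + 2y√(1+z²) = 2.83 + 2×1.07×2.6 = 8.394 m.
Hydraulic radius R = A/P = 5.776/8.394 = 0.6881 m.
From Manning's equation, S = [nQ / (1 A R^(2/3))]² = [0.023 × 23.2 / (1 × 5.776 × 0.6881^(2/3))]² = 0.014.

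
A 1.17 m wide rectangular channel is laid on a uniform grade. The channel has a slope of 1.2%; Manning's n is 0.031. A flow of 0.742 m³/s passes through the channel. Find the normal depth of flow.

y_n = 0.448 m

Manning's equation rearranged: A R^(2/3) = nQ / (1·√S) = 0.031 × 0.742 / (√0.012) = 0.21.
At y = 0.542 m: A R^(2/3) = 0.2723 — high.
At y = 0.448 m: A R^(2/3) = 0.2101 — ≈ 0.21.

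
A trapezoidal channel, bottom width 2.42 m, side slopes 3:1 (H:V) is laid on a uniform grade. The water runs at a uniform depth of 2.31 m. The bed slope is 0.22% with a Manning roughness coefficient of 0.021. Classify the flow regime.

subcritical

With bottom width b = 2.42 m and side slope z = 3: A = (b + zy)y = (2.42 + 3×2.31)×2.31 = 21.6 m²; P = b + 2y√(1+z²) = 2.42 + 2×2.31×3.162 = 17.03 m.
Hydraulic radius R = A/P = 21.6/17.03 = 1.268 m.
V = (1/n) R^(2/3) √S = (1/0.021) × 1.268^(2/3) × √0.0022 = 2.617 m/s. Hydraulic depth D_h = A/T = 21.6/16.28 = 1.327 m.
Froude number Fr = V/√(g·D_h) = 2.617/√(9.81×1.327) = 0.725, which is less than 1, so the flow is subcritical.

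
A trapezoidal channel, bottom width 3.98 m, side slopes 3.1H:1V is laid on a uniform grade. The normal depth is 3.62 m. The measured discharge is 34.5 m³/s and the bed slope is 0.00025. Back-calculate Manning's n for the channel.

n = 0.04

With bottom width b = 3.98 m and side slope z = 3.1: A = (b + zy)y = (3.98 + 3.1×3.62)×3.62 = 55.03 m²; P = b + 2y√(1+z²) = 3.98 + 2×3.62×3.257 = 27.56 m.
Hydraulic radius R = A/P = 55.03/27.56 = 1.997 m.
Rearranging Manning's equation: n = (1/Q) A R^(2/3) S^(1/2) = (1/34.5) × 55.03 × 1.997^(2/3) × √0.00025 = 0.04.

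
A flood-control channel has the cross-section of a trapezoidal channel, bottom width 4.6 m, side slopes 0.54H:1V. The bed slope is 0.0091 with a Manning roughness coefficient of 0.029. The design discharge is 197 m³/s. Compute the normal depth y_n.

Manning's equation rearranged: A R^(2/3) = nQ / (1·√S) = 0.029 × 197 / (√0.0091) = 59.89.
Try y = 6.08 m: A R^(2/3) = 90.68 — too large.
Try y = 3.47 m: A R^(2/3) = 33.23 — too small.
Try y = 4.85 m: A R^(2/3) = 59.96 — close enough.

y_n = 4.85 m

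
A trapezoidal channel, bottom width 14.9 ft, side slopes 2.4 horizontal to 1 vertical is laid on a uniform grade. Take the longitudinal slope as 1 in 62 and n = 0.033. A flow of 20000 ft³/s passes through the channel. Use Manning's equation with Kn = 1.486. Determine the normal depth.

Manning's equation rearranged: A R^(2/3) = nQ / (1.486·√S) = 0.033 × 20000 / (1.486 × √0.01613) = 3497.
At y = 13.5 ft: A R^(2/3) = 2447 — low.
At y = 15.8 ft: A R^(2/3) = 3503 — ≈ 3497.

y_n = 15.8 ft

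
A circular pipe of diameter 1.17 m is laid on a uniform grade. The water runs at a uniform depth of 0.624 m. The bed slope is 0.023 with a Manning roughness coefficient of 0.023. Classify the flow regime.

For a circular section of diameter D = 1.17 m at depth y = 0.624 m, the central angle is θ = 2 arccos(1 − 2y/D) = 3.275 rad. Then A = (D²/8)(θ − sin θ) = 0.5832 m² and P = Dθ/2 = 1.916 m.
Hydraulic radius R = A/P = 0.5832/1.916 = 0.3044 m.
V = (1/n) R^(2/3) √S = (1/0.023) × 0.3044^(2/3) × √0.023 = 2.984 m/s. Hydraulic depth D_h = A/T = 0.5832/1.167 = 0.4995 m.
Froude number Fr = V/√(g·D_h) = 2.984/√(9.81×0.4995) = 1.35, which is greater than 1, so the flow is supercritical.

supercritical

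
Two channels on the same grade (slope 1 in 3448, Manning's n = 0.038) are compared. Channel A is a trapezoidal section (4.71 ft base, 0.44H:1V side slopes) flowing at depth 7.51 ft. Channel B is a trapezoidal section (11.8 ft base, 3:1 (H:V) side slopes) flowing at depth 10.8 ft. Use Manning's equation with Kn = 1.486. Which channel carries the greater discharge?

Channel A: With bottom width b = 4.71 ft and side slope z = 0.44: A = (b + zy)y = (4.71 + 0.44×7.51)×7.51 = 60.19 ft²; P = b + 2y√(1+z²) = 4.71 + 2×7.51×1.093 = 21.12 ft. Hydraulic radius R = A/P = 60.19/21.12 = 2.85 ft. Q_A = (1.486/0.038)·60.19·2.85^(2/3)·√0.00029 = 80.57 ft³/s.
Channel B: With bottom width b = 11.8 ft and side slope z = 3: A = (b + zy)y = (11.8 + 3×10.8)×10.8 = 477.4 ft²; P = b + 2y√(1+z²) = 11.8 + 2×10.8×3.162 = 80.11 ft. Hydraulic radius R = A/P = 477.4/80.11 = 5.959 ft. Q_B = (1.486/0.038)·477.4·5.959^(2/3)·√0.00029 = 1045 ft³/s.
Q_A = 80.57 ft³/s vs Q_B = 1045 ft³/s, so channel B carries more.

channel B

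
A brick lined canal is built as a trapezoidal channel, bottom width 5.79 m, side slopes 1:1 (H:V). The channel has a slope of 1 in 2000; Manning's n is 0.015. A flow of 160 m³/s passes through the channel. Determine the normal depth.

Manning's equation rearranged: A R^(2/3) = nQ / (1·√S) = 0.015 × 160 / (√0.0005) = 107.3.
Trying y = 3.91 m: A R^(2/3) = 65.14 — short.
Trying y = 5.58 m: A R^(2/3) = 130.2 — over.
Trying y = 5.06 m: A R^(2/3) = 107.3 — ≈ 107.3.

y_n = 5.06 m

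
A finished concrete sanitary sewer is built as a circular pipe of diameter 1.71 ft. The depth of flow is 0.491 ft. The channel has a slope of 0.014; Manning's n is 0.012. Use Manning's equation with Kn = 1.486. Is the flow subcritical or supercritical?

For a circular section of diameter D = 1.71 ft at depth y = 0.491 ft, the central angle is θ = 2 arccos(1 − 2y/D) = 2.262 rad. Then A = (D²/8)(θ − sin θ) = 0.5452 ft² and P = Dθ/2 = 1.934 ft.
Hydraulic radius R = A/P = 0.5452/1.934 = 0.2819 ft.
V = (1.486/n) R^(2/3) √S = (1.486/0.012) × 0.2819^(2/3) × √0.014 = 6.299 ft/s. Hydraulic depth D_h = A/T = 0.5452/1.547 = 0.3524 ft.
Froude number Fr = V/√(g·D_h) = 6.299/√(32.2×0.3524) = 1.87, which is greater than 1, so the flow is supercritical.

supercritical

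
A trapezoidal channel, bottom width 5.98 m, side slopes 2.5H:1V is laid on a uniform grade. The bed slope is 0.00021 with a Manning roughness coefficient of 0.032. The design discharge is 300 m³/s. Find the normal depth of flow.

Manning's equation rearranged: A R^(2/3) = nQ / (1·√S) = 0.032 × 300 / (√0.00021) = 662.5.
At y = 6.77 m: A R^(2/3) = 367.9 — short.
At y = 10.7 m: A R^(2/3) = 1092 — over.
At y = 8.69 m: A R^(2/3) = 662.2 — close enough.

y_n = 8.69 m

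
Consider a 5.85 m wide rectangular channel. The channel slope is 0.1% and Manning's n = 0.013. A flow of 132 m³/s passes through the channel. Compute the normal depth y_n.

Manning's equation rearranged: A R^(2/3) = nQ / (1·√S) = 0.013 × 132 / (√0.001) = 54.26.
Try y = 7 m: A R^(2/3) = 66.36 — too large.
Try y = 4.18 m: A R^(2/3) = 35.11 — too small.
Try y = 5.93 m: A R^(2/3) = 54.31 — matches.

y_n = 5.93 m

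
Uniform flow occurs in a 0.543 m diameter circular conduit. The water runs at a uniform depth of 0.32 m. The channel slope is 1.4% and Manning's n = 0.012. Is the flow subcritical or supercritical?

supercritical

For a circular section of diameter D = 0.543 m at depth y = 0.32 m, the central angle is θ = 2 arccos(1 − 2y/D) = 3.501 rad. Then A = (D²/8)(θ − sin θ) = 0.142 m² and P = Dθ/2 = 0.9505 m.
Hydraulic radius R = A/P = 0.142/0.9505 = 0.1494 m.
V = (1/n) R^(2/3) √S = (1/0.012) × 0.1494^(2/3) × √0.014 = 2.776 m/s. Hydraulic depth D_h = A/T = 0.142/0.5343 = 0.2658 m.
Froude number Fr = V/√(g·D_h) = 2.776/√(9.81×0.2658) = 1.72, which is greater than 1, so the flow is supercritical.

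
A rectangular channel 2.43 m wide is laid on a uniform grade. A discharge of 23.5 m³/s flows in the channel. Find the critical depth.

For a rectangular channel, critical depth y_c = (q²/g)^(1/3) where q = Q/b = 23.5/2.43 = 9.671 m²/s.
So y_c = (9.671²/9.81)^(1/3) = 2.12 m.

y_c = 2.12 m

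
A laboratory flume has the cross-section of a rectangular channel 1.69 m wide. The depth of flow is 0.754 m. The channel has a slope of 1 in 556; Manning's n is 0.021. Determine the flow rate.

Q = 1.39 m³/s

Flow area A = b·y = 1.69 × 0.754 = 1.274 m². Wetted perimeter P = b + 2y = 1.69 + 2×0.754 = 3.198 m.
Hydraulic radius R = A/P = 1.274/3.198 = 0.3985 m.
Manning's equation: Q = (1/n) A R^(2/3) S^(1/2) = (1/0.021) × 1.274 × 0.3985^(2/3) × 0.001799^(1/2) = 1.39 m³/s.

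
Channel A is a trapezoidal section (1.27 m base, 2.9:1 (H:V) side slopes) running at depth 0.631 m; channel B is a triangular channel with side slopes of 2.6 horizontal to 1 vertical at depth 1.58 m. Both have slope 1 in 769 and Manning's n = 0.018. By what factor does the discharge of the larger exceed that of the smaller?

Channel A: With bottom width b = 1.27 m and side slope z = 2.9: A = (b + zy)y = (1.27 + 2.9×0.631)×0.631 = 1.956 m²; P = b + 2y√(1+z²) = 1.27 + 2×0.631×3.068 = 5.141 m. Hydraulic radius R = A/P = 1.956/5.141 = 0.3805 m. Q_A = (1/0.018)·1.956·0.3805^(2/3)·√0.0013 = 2.058 m³/s.
Channel B: For a triangular section with side slope z = 2.6: A = zy² = 2.6×1.58² = 6.491 m²; P = 2y√(1+z²) = 2×1.58×2.786 = 8.803 m. Hydraulic radius R = A/P = 6.491/8.803 = 0.7373 m. Q_B = (1/0.018)·6.491·0.7373^(2/3)·√0.0013 = 10.61 m³/s.
The larger discharge is 10.61 m³/s and the smaller is 2.058 m³/s; the ratio is 5.16.

5.16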